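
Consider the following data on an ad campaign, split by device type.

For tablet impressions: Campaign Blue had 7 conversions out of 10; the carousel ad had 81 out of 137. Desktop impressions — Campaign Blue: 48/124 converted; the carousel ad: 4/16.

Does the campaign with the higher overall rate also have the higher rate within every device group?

No

Tablet: Campaign Blue 7/10 = 70.0%, the carousel ad 81/137 = 59.1% → Campaign Blue
Desktop: Campaign Blue 48/124 = 38.7%, the carousel ad 4/16 = 25.0% → Campaign Blue
Overall: Campaign Blue 55/134 = 41.0%, the carousel ad 85/153 = 55.6% → the carousel ad
Campaign Blue wins each device group but the carousel ad wins overall — the comparison reverses. Campaign Blue's impressions skew toward desktop, which has a lower base rate.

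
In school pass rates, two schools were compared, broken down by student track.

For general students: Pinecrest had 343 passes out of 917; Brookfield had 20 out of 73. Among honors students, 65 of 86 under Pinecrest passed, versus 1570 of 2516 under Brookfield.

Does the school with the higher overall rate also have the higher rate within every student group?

No

General: Pinecrest 343/917 = 37.4%, Brookfield 20/73 = 27.4% → Pinecrest
Honors: Pinecrest 65/86 = 75.6%, Brookfield 1570/2516 = 62.4% → Pinecrest
Overall: Pinecrest 408/1003 = 40.7%, Brookfield 1590/2589 = 61.4% → Brookfield
Pinecrest wins each student group but Brookfield wins overall — the comparison reverses. Pinecrest's students skew toward general, which has a lower base rate.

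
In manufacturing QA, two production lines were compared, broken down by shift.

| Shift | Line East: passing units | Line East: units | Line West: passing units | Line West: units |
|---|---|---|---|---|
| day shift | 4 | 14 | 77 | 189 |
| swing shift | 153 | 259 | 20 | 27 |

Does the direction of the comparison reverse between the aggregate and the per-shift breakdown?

Yes

Day shift: Line East 4/14 = 28.6%, Line West 77/189 = 40.7% → Line West
Swing shift: Line East 153/259 = 59.1%, Line West 20/27 = 74.1% → Line West
Overall: Line East 157/273 = 57.5%, Line West 97/216 = 44.9% → Line East
Line West wins each shift group but Line East wins overall — the comparison reverses. Line West's units skew toward day shift, which has a lower base rate.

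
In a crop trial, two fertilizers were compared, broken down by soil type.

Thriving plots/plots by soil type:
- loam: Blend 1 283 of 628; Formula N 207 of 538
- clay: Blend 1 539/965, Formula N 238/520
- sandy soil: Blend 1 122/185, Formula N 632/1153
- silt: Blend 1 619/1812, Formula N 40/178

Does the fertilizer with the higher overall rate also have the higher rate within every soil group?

Loam: Blend 1 283/628 = 45.1%, Formula N 207/538 = 38.5% → Blend 1
Clay: Blend 1 539/965 = 55.9%, Formula N 238/520 = 45.8% → Blend 1
Sandy soil: Blend 1 122/185 = 65.9%, Formula N 632/1153 = 54.8% → Blend 1
Silt: Blend 1 619/1812 = 34.2%, Formula N 40/178 = 22.5% → Blend 1
Overall: Blend 1 1563/3590 = 43.5%, Formula N 1117/2389 = 46.8% → Formula N
Blend 1 wins each soil group but Formula N wins overall — the comparison reverses. Blend 1's plots skew toward silt, which has a lower base rate.

No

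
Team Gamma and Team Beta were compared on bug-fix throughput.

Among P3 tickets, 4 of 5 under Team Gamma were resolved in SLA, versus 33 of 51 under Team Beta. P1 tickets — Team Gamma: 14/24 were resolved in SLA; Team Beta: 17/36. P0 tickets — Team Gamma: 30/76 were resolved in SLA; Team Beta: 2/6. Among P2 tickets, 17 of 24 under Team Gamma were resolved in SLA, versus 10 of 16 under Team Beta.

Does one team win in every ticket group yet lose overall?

Yes

P3: Team Gamma 4/5 = 80.0%, Team Beta 33/51 = 64.7% → Team Gamma
P1: Team Gamma 14/24 = 58.3%, Team Beta 17/36 = 47.2% → Team Gamma
P0: Team Gamma 30/76 = 39.5%, Team Beta 2/6 = 33.3% → Team Gamma
P2: Team Gamma 17/24 = 70.8%, Team Beta 10/16 = 62.5% → Team Gamma
Overall: Team Gamma 65/129 = 50.4%, Team Beta 62/109 = 56.9% → Team Beta
Team Gamma wins each ticket group but Team Beta wins overall — the comparison reverses. Team Gamma's tickets skew toward P0, which has a lower base rate.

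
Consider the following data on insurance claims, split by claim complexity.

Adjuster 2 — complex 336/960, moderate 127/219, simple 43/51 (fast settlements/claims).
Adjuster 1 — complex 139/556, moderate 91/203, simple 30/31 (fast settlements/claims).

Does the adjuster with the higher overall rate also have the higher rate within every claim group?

No

Complex: Adjuster 2 336/960 = 35.0%, Adjuster 1 139/556 = 25.0% → Adjuster 2
Moderate: Adjuster 2 127/219 = 58.0%, Adjuster 1 91/203 = 44.8% → Adjuster 2
Simple: Adjuster 2 43/51 = 84.3%, Adjuster 1 30/31 = 96.8% → Adjuster 1
Overall: Adjuster 2 506/1230 = 41.1%, Adjuster 1 260/790 = 32.9% → Adjuster 2
Neither sweeps: Adjuster 2 wins 2 of 3 groups, Adjuster 1 wins 1. Adjuster 2 wins overall but not every group — no Simpson reversal.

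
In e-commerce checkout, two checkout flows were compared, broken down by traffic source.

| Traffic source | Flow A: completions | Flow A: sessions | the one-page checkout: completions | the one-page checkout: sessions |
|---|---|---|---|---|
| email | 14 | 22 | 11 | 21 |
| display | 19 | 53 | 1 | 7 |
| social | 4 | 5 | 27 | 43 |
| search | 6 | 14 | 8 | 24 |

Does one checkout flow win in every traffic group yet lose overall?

Email: Flow A 14/22 = 63.6%, the one-page checkout 11/21 = 52.4% → Flow A
Display: Flow A 19/53 = 35.8%, the one-page checkout 1/7 = 14.3% → Flow A
Social: Flow A 4/5 = 80.0%, the one-page checkout 27/43 = 62.8% → Flow A
Search: Flow A 6/14 = 42.9%, the one-page checkout 8/24 = 33.3% → Flow A
Overall: Flow A 43/94 = 45.7%, the one-page checkout 47/95 = 49.5% → the one-page checkout
Flow A wins each traffic group but the one-page checkout wins overall — the comparison reverses. Flow A's sessions skew toward display, which has a lower base rate.

Yes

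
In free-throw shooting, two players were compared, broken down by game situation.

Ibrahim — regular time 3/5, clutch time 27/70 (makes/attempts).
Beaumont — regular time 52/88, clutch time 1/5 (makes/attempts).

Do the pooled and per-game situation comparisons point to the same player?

No

Regular time: Ibrahim 3/5 = 60.0%, Beaumont 52/88 = 59.1% → Ibrahim
Clutch time: Ibrahim 27/70 = 38.6%, Beaumont 1/5 = 20.0% → Ibrahim
Overall: Ibrahim 30/75 = 40.0%, Beaumont 53/93 = 57.0% → Beaumont
Ibrahim wins each game group but Beaumont wins overall — the comparison reverses. Ibrahim's attempts skew toward clutch time, which has a lower base rate.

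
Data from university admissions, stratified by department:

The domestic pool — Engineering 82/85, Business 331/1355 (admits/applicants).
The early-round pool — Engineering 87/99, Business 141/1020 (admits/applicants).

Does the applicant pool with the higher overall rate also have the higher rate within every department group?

Engineering: the domestic pool 82/85 = 96.5%, the early-round pool 87/99 = 87.9% → the domestic pool
Business: the domestic pool 331/1355 = 24.4%, the early-round pool 141/1020 = 13.8% → the domestic pool
Overall: the domestic pool 413/1440 = 28.7%, the early-round pool 228/1119 = 20.4% → the domestic pool
The domestic pool wins overall and in every department group — no reversal.

Yes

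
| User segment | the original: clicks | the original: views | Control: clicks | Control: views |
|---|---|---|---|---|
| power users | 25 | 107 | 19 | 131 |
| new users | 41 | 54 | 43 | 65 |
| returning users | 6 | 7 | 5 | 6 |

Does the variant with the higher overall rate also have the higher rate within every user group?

Power users: the original 25/107 = 23.4%, Control 19/131 = 14.5% → the original
New users: the original 41/54 = 75.9%, Control 43/65 = 66.2% → the original
Returning users: the original 6/7 = 85.7%, Control 5/6 = 83.3% → the original
Overall: the original 72/168 = 42.9%, Control 67/202 = 33.2% → the original
The original wins overall and in every user group — no reversal.

Yes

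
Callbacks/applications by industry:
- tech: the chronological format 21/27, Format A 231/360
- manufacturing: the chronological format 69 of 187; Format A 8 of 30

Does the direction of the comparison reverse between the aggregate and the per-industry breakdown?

Yes

Tech: the chronological format 21/27 = 77.8%, Format A 231/360 = 64.2% → the chronological format
Manufacturing: the chronological format 69/187 = 36.9%, Format A 8/30 = 26.7% → the chronological format
Overall: the chronological format 90/214 = 42.1%, Format A 239/390 = 61.3% → Format A
The chronological format wins each industry group but Format A wins overall — the comparison reverses. The chronological format's applications skew toward manufacturing, which has a lower base rate.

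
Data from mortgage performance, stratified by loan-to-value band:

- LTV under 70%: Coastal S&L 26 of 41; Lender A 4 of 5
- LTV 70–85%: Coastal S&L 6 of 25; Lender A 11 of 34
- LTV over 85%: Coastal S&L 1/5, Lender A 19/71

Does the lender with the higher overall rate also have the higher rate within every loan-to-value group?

No

LTV under 70%: Coastal S&L 26/41 = 63.4%, Lender A 4/5 = 80.0% → Lender A
LTV 70–85%: Coastal S&L 6/25 = 24.0%, Lender A 11/34 = 32.4% → Lender A
LTV over 85%: Coastal S&L 1/5 = 20.0%, Lender A 19/71 = 26.8% → Lender A
Overall: Coastal S&L 33/71 = 46.5%, Lender A 34/110 = 30.9% → Coastal S&L
Lender A wins each loan-to-value group but Coastal S&L wins overall — the comparison reverses. Lender A's loans skew toward LTV over 85%, which has a lower base rate.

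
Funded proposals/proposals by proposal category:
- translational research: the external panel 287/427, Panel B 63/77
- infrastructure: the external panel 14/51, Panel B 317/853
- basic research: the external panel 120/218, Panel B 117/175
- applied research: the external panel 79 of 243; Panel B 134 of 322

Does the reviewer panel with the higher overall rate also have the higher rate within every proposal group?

No

Translational research: the external panel 287/427 = 67.2%, Panel B 63/77 = 81.8% → Panel B
Infrastructure: the external panel 14/51 = 27.5%, Panel B 317/853 = 37.2% → Panel B
Basic research: the external panel 120/218 = 55.0%, Panel B 117/175 = 66.9% → Panel B
Applied research: the external panel 79/243 = 32.5%, Panel B 134/322 = 41.6% → Panel B
Overall: the external panel 500/939 = 53.2%, Panel B 631/1427 = 44.2% → the external panel
Panel B wins each proposal group but the external panel wins overall — the comparison reverses. Panel B's proposals skew toward infrastructure, which has a lower base rate.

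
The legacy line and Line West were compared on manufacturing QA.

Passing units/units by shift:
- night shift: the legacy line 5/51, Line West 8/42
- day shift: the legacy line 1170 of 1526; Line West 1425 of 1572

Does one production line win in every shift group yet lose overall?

Night shift: the legacy line 5/51 = 9.8%, Line West 8/42 = 19.0% → Line West
Day shift: the legacy line 1170/1526 = 76.7%, Line West 1425/1572 = 90.6% → Line West
Overall: the legacy line 1175/1577 = 74.5%, Line West 1433/1614 = 88.8% → Line West
Line West wins overall and in every shift group — no reversal.

No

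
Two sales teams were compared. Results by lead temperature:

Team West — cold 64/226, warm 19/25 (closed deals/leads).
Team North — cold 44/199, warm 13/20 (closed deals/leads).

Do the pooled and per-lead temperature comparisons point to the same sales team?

Yes

Cold: Team West 64/226 = 28.3%, Team North 44/199 = 22.1% → Team West
Warm: Team West 19/25 = 76.0%, Team North 13/20 = 65.0% → Team West
Overall: Team West 83/251 = 33.1%, Team North 57/219 = 26.0% → Team West
Team West wins overall and in every lead group — no reversal.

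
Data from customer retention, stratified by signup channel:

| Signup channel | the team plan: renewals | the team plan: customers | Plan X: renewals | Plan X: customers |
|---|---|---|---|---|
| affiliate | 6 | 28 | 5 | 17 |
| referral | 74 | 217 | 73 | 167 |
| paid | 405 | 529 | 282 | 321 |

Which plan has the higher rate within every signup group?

Affiliate: the team plan 6/28 = 21.4%, Plan X 5/17 = 29.4% → Plan X
Referral: the team plan 74/217 = 34.1%, Plan X 73/167 = 43.7% → Plan X
Paid: the team plan 405/529 = 76.6%, Plan X 282/321 = 87.9% → Plan X
Plan X has the higher rate in all 3 groups.

Plan X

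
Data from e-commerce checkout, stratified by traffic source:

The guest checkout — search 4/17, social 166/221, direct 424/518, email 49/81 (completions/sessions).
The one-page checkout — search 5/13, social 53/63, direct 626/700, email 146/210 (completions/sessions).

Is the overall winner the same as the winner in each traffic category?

Search: the guest checkout 4/17 = 23.5%, the one-page checkout 5/13 = 38.5% → the one-page checkout
Social: the guest checkout 166/221 = 75.1%, the one-page checkout 53/63 = 84.1% → the one-page checkout
Direct: the guest checkout 424/518 = 81.9%, the one-page checkout 626/700 = 89.4% → the one-page checkout
Email: the guest checkout 49/81 = 60.5%, the one-page checkout 146/210 = 69.5% → the one-page checkout
Overall: the guest checkout 643/837 = 76.8%, the one-page checkout 830/986 = 84.2% → the one-page checkout
The one-page checkout wins overall and in every traffic group — no reversal.

Yes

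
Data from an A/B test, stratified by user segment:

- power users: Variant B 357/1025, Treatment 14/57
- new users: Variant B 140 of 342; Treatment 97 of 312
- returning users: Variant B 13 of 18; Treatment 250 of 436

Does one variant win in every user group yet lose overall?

Yes

Power users: Variant B 357/1025 = 34.8%, Treatment 14/57 = 24.6% → Variant B
New users: Variant B 140/342 = 40.9%, Treatment 97/312 = 31.1% → Variant B
Returning users: Variant B 13/18 = 72.2%, Treatment 250/436 = 57.3% → Variant B
Overall: Variant B 510/1385 = 36.8%, Treatment 361/805 = 44.8% → Treatment
Variant B wins each user group but Treatment wins overall — the comparison reverses. Variant B's views skew toward power users, which has a lower base rate.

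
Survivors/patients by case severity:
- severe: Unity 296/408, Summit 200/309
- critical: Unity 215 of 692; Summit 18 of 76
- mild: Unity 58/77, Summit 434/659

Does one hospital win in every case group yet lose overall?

Severe: Unity 296/408 = 72.5%, Summit 200/309 = 64.7% → Unity
Critical: Unity 215/692 = 31.1%, Summit 18/76 = 23.7% → Unity
Mild: Unity 58/77 = 75.3%, Summit 434/659 = 65.9% → Unity
Overall: Unity 569/1177 = 48.3%, Summit 652/1044 = 62.5% → Summit
Unity wins each case group but Summit wins overall — the comparison reverses. Unity's patients skew toward critical, which has a lower base rate.

Yes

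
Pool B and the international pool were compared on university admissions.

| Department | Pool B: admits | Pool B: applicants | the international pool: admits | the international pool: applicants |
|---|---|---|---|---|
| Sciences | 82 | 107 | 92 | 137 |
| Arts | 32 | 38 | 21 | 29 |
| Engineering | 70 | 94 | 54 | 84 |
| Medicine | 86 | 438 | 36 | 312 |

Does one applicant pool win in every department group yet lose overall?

Sciences: Pool B 82/107 = 76.6%, the international pool 92/137 = 67.2% → Pool B
Arts: Pool B 32/38 = 84.2%, the international pool 21/29 = 72.4% → Pool B
Engineering: Pool B 70/94 = 74.5%, the international pool 54/84 = 64.3% → Pool B
Medicine: Pool B 86/438 = 19.6%, the international pool 36/312 = 11.5% → Pool B
Overall: Pool B 270/677 = 39.9%, the international pool 203/562 = 36.1% → Pool B
Pool B wins overall and in every department group — no reversal.

No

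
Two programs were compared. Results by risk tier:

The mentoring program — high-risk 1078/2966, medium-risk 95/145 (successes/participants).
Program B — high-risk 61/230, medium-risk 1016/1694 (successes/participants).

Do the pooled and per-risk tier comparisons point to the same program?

High-risk: the mentoring program 1078/2966 = 36.3%, Program B 61/230 = 26.5% → the mentoring program
Medium-risk: the mentoring program 95/145 = 65.5%, Program B 1016/1694 = 60.0% → the mentoring program
Overall: the mentoring program 1173/3111 = 37.7%, Program B 1077/1924 = 56.0% → Program B
The mentoring program wins each risk group but Program B wins overall — the comparison reverses. The mentoring program's participants skew toward high-risk, which has a lower base rate.

No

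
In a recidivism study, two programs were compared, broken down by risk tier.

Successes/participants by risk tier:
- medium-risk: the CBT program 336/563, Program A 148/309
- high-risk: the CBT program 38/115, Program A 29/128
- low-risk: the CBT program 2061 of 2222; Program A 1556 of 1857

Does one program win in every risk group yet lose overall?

Medium-risk: the CBT program 336/563 = 59.7%, Program A 148/309 = 47.9% → the CBT program
High-risk: the CBT program 38/115 = 33.0%, Program A 29/128 = 22.7% → the CBT program
Low-risk: the CBT program 2061/2222 = 92.8%, Program A 1556/1857 = 83.8% → the CBT program
Overall: the CBT program 2435/2900 = 84.0%, Program A 1733/2294 = 75.5% → the CBT program
The CBT program wins overall and in every risk group — no reversal.

No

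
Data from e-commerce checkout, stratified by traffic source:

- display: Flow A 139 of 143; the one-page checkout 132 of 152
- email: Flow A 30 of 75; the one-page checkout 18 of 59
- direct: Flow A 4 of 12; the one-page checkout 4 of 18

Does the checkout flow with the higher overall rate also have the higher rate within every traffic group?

Yes

Display: Flow A 139/143 = 97.2%, the one-page checkout 132/152 = 86.8% → Flow A
Email: Flow A 30/75 = 40.0%, the one-page checkout 18/59 = 30.5% → Flow A
Direct: Flow A 4/12 = 33.3%, the one-page checkout 4/18 = 22.2% → Flow A
Overall: Flow A 173/230 = 75.2%, the one-page checkout 154/229 = 67.2% → Flow A
Flow A wins overall and in every traffic group — no reversal.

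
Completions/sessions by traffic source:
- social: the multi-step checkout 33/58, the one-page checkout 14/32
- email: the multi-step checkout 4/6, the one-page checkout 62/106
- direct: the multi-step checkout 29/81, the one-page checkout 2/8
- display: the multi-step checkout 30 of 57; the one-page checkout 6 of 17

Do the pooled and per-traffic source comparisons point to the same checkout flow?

No

Social: the multi-step checkout 33/58 = 56.9%, the one-page checkout 14/32 = 43.8% → the multi-step checkout
Email: the multi-step checkout 4/6 = 66.7%, the one-page checkout 62/106 = 58.5% → the multi-step checkout
Direct: the multi-step checkout 29/81 = 35.8%, the one-page checkout 2/8 = 25.0% → the multi-step checkout
Display: the multi-step checkout 30/57 = 52.6%, the one-page checkout 6/17 = 35.3% → the multi-step checkout
Overall: the multi-step checkout 96/202 = 47.5%, the one-page checkout 84/163 = 51.5% → the one-page checkout
The multi-step checkout wins each traffic group but the one-page checkout wins overall — the comparison reverses. The multi-step checkout's sessions skew toward direct, which has a lower base rate.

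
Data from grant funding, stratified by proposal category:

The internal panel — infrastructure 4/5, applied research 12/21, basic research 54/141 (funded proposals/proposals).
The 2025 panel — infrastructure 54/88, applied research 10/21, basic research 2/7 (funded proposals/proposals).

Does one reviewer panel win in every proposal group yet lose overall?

Infrastructure: the internal panel 4/5 = 80.0%, the 2025 panel 54/88 = 61.4% → the internal panel
Applied research: the internal panel 12/21 = 57.1%, the 2025 panel 10/21 = 47.6% → the internal panel
Basic research: the internal panel 54/141 = 38.3%, the 2025 panel 2/7 = 28.6% → the internal panel
Overall: the internal panel 70/167 = 41.9%, the 2025 panel 66/116 = 56.9% → the 2025 panel
The internal panel wins each proposal group but the 2025 panel wins overall — the comparison reverses. The internal panel's proposals skew toward basic research, which has a lower base rate.

Yes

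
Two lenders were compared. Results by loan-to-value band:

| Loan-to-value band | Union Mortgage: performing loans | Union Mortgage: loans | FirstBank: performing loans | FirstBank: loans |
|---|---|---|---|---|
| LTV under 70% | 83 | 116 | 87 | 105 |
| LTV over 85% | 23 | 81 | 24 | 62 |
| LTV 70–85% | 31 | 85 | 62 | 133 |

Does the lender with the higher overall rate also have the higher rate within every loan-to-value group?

Yes

LTV under 70%: Union Mortgage 83/116 = 71.6%, FirstBank 87/105 = 82.9% → FirstBank
LTV over 85%: Union Mortgage 23/81 = 28.4%, FirstBank 24/62 = 38.7% → FirstBank
LTV 70–85%: Union Mortgage 31/85 = 36.5%, FirstBank 62/133 = 46.6% → FirstBank
Overall: Union Mortgage 137/282 = 48.6%, FirstBank 173/300 = 57.7% → FirstBank
FirstBank wins overall and in every loan-to-value group — no reversal.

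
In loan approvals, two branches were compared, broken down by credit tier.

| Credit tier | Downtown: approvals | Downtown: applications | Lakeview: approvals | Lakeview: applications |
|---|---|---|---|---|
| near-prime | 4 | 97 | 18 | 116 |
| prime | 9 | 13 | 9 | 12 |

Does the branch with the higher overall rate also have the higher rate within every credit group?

Near-prime: Downtown 4/97 = 4.1%, Lakeview 18/116 = 15.5% → Lakeview
Prime: Downtown 9/13 = 69.2%, Lakeview 9/12 = 75.0% → Lakeview
Overall: Downtown 13/110 = 11.8%, Lakeview 27/128 = 21.1% → Lakeview
Lakeview wins overall and in every credit group — no reversal.

Yes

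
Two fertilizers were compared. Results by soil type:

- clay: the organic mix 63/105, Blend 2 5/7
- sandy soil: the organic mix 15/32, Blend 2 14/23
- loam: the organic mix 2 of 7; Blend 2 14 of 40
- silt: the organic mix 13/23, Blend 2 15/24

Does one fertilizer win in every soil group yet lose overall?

Yes

Clay: the organic mix 63/105 = 60.0%, Blend 2 5/7 = 71.4% → Blend 2
Sandy soil: the organic mix 15/32 = 46.9%, Blend 2 14/23 = 60.9% → Blend 2
Loam: the organic mix 2/7 = 28.6%, Blend 2 14/40 = 35.0% → Blend 2
Silt: the organic mix 13/23 = 56.5%, Blend 2 15/24 = 62.5% → Blend 2
Overall: the organic mix 93/167 = 55.7%, Blend 2 48/94 = 51.1% → the organic mix
Blend 2 wins each soil group but the organic mix wins overall — the comparison reverses. Blend 2's plots skew toward loam, which has a lower base rate.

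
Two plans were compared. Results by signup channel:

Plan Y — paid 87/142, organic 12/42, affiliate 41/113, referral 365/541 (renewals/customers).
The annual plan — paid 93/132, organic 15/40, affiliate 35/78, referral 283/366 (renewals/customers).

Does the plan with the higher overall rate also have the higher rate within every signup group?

Paid: Plan Y 87/142 = 61.3%, the annual plan 93/132 = 70.5% → the annual plan
Organic: Plan Y 12/42 = 28.6%, the annual plan 15/40 = 37.5% → the annual plan
Affiliate: Plan Y 41/113 = 36.3%, the annual plan 35/78 = 44.9% → the annual plan
Referral: Plan Y 365/541 = 67.5%, the annual plan 283/366 = 77.3% → the annual plan
Overall: Plan Y 505/838 = 60.3%, the annual plan 426/616 = 69.2% → the annual plan
The annual plan wins overall and in every signup group — no reversal.

Yes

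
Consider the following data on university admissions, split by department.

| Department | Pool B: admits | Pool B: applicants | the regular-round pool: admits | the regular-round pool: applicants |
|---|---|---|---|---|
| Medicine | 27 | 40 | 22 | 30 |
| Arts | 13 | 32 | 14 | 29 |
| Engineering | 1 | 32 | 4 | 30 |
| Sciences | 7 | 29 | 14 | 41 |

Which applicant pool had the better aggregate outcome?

the regular-round pool

Medicine: Pool B 27/40 = 67.5%, the regular-round pool 22/30 = 73.3% → the regular-round pool
Arts: Pool B 13/32 = 40.6%, the regular-round pool 14/29 = 48.3% → the regular-round pool
Engineering: Pool B 1/32 = 3.1%, the regular-round pool 4/30 = 13.3% → the regular-round pool
Sciences: Pool B 7/29 = 24.1%, the regular-round pool 14/41 = 34.1% → the regular-round pool
Overall: Pool B 48/133 = 36.1%, the regular-round pool 54/130 = 41.5% → the regular-round pool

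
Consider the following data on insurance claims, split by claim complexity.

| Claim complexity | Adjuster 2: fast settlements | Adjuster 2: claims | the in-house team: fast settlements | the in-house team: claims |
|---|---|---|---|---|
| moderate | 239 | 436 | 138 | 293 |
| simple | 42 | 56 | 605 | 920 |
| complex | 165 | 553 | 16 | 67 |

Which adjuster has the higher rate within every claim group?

Moderate: Adjuster 2 239/436 = 54.8%, the in-house team 138/293 = 47.1% → Adjuster 2
Simple: Adjuster 2 42/56 = 75.0%, the in-house team 605/920 = 65.8% → Adjuster 2
Complex: Adjuster 2 165/553 = 29.8%, the in-house team 16/67 = 23.9% → Adjuster 2
Adjuster 2 has the higher rate in all 3 groups.

Adjuster 2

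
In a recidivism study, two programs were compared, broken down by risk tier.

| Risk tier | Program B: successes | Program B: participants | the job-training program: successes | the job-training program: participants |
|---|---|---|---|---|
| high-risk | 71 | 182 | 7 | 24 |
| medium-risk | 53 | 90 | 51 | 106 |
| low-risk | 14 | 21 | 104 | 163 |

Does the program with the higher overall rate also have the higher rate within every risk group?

No

High-risk: Program B 71/182 = 39.0%, the job-training program 7/24 = 29.2% → Program B
Medium-risk: Program B 53/90 = 58.9%, the job-training program 51/106 = 48.1% → Program B
Low-risk: Program B 14/21 = 66.7%, the job-training program 104/163 = 63.8% → Program B
Overall: Program B 138/293 = 47.1%, the job-training program 162/293 = 55.3% → the job-training program
Program B wins each risk group but the job-training program wins overall — the comparison reverses. Program B's participants skew toward high-risk, which has a lower base rate.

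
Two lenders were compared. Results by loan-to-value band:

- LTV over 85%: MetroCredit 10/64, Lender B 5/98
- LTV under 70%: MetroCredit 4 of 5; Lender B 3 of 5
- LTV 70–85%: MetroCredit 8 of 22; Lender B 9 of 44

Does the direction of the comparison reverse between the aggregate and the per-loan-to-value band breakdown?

No

LTV over 85%: MetroCredit 10/64 = 15.6%, Lender B 5/98 = 5.1% → MetroCredit
LTV under 70%: MetroCredit 4/5 = 80.0%, Lender B 3/5 = 60.0% → MetroCredit
LTV 70–85%: MetroCredit 8/22 = 36.4%, Lender B 9/44 = 20.5% → MetroCredit
Overall: MetroCredit 22/91 = 24.2%, Lender B 17/147 = 11.6% → MetroCredit
MetroCredit wins overall and in every loan-to-value group — no reversal.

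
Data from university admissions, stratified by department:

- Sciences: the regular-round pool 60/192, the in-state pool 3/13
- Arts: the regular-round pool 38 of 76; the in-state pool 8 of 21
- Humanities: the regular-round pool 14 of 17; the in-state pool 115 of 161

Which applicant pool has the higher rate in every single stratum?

the regular-round pool

Sciences: the regular-round pool 60/192 = 31.2%, the in-state pool 3/13 = 23.1% → the regular-round pool
Arts: the regular-round pool 38/76 = 50.0%, the in-state pool 8/21 = 38.1% → the regular-round pool
Humanities: the regular-round pool 14/17 = 82.4%, the in-state pool 115/161 = 71.4% → the regular-round pool
The regular-round pool has the higher rate in all 3 groups.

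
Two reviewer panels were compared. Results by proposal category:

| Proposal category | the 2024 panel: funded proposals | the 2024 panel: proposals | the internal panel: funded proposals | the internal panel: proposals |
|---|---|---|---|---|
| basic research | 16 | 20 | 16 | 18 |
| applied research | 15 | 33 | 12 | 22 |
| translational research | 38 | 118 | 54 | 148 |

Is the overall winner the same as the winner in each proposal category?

Basic research: the 2024 panel 16/20 = 80.0%, the internal panel 16/18 = 88.9% → the internal panel
Applied research: the 2024 panel 15/33 = 45.5%, the internal panel 12/22 = 54.5% → the internal panel
Translational research: the 2024 panel 38/118 = 32.2%, the internal panel 54/148 = 36.5% → the internal panel
Overall: the 2024 panel 69/171 = 40.4%, the internal panel 82/188 = 43.6% → the internal panel
The internal panel wins overall and in every proposal group — no reversal.

Yes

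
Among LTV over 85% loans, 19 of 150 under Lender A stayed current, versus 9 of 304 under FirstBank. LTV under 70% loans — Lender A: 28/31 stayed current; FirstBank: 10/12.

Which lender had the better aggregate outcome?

LTV over 85%: Lender A 19/150 = 12.7%, FirstBank 9/304 = 3.0% → Lender A
LTV under 70%: Lender A 28/31 = 90.3%, FirstBank 10/12 = 83.3% → Lender A
Overall: Lender A 47/181 = 26.0%, FirstBank 19/316 = 6.0% → Lender A

Lender A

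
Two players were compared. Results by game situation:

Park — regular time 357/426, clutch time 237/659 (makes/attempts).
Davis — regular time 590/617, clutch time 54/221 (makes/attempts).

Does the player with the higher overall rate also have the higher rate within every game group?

No

Regular time: Park 357/426 = 83.8%, Davis 590/617 = 95.6% → Davis
Clutch time: Park 237/659 = 36.0%, Davis 54/221 = 24.4% → Park
Overall: Park 594/1085 = 54.7%, Davis 644/838 = 76.8% → Davis
Neither sweeps: Park wins 1 of 2 groups, Davis wins 1. Davis wins overall but not every group — no Simpson reversal.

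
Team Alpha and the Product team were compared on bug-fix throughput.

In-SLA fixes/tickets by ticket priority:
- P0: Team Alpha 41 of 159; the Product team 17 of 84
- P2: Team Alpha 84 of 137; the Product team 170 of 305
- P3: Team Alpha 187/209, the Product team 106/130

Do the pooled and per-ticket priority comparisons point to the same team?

P0: Team Alpha 41/159 = 25.8%, the Product team 17/84 = 20.2% → Team Alpha
P2: Team Alpha 84/137 = 61.3%, the Product team 170/305 = 55.7% → Team Alpha
P3: Team Alpha 187/209 = 89.5%, the Product team 106/130 = 81.5% → Team Alpha
Overall: Team Alpha 312/505 = 61.8%, the Product team 293/519 = 56.5% → Team Alpha
Team Alpha wins overall and in every ticket group — no reversal.

Yes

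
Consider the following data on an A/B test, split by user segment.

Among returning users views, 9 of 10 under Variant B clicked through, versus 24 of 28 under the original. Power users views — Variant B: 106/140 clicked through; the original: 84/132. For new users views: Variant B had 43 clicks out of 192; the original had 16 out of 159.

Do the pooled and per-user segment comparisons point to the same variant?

Yes

Returning users: Variant B 9/10 = 90.0%, the original 24/28 = 85.7% → Variant B
Power users: Variant B 106/140 = 75.7%, the original 84/132 = 63.6% → Variant B
New users: Variant B 43/192 = 22.4%, the original 16/159 = 10.1% → Variant B
Overall: Variant B 158/342 = 46.2%, the original 124/319 = 38.9% → Variant B
Variant B wins overall and in every user group — no reversal.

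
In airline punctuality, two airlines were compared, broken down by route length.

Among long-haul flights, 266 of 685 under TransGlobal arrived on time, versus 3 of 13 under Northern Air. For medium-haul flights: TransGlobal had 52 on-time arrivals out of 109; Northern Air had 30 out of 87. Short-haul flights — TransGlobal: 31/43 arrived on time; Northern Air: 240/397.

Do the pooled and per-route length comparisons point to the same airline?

No

Long-haul: TransGlobal 266/685 = 38.8%, Northern Air 3/13 = 23.1% → TransGlobal
Medium-haul: TransGlobal 52/109 = 47.7%, Northern Air 30/87 = 34.5% → TransGlobal
Short-haul: TransGlobal 31/43 = 72.1%, Northern Air 240/397 = 60.5% → TransGlobal
Overall: TransGlobal 349/837 = 41.7%, Northern Air 273/497 = 54.9% → Northern Air
TransGlobal wins each route group but Northern Air wins overall — the comparison reverses. TransGlobal's flights skew toward long-haul, which has a lower base rate.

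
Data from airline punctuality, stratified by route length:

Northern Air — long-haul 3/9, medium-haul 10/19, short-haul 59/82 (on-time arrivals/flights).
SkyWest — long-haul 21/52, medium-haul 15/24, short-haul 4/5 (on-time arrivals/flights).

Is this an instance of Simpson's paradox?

Yes

Long-haul: Northern Air 3/9 = 33.3%, SkyWest 21/52 = 40.4% → SkyWest
Medium-haul: Northern Air 10/19 = 52.6%, SkyWest 15/24 = 62.5% → SkyWest
Short-haul: Northern Air 59/82 = 72.0%, SkyWest 4/5 = 80.0% → SkyWest
Overall: Northern Air 72/110 = 65.5%, SkyWest 40/81 = 49.4% → Northern Air
SkyWest wins each route group but Northern Air wins overall — the comparison reverses. SkyWest's flights skew toward long-haul, which has a lower base rate.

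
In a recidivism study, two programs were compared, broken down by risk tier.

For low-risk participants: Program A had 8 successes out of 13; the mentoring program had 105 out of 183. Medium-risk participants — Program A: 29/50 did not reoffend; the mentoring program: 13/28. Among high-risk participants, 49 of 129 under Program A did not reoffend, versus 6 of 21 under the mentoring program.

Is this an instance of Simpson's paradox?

Low-risk: Program A 8/13 = 61.5%, the mentoring program 105/183 = 57.4% → Program A
Medium-risk: Program A 29/50 = 58.0%, the mentoring program 13/28 = 46.4% → Program A
High-risk: Program A 49/129 = 38.0%, the mentoring program 6/21 = 28.6% → Program A
Overall: Program A 86/192 = 44.8%, the mentoring program 124/232 = 53.4% → the mentoring program
Program A wins each risk group but the mentoring program wins overall — the comparison reverses. Program A's participants skew toward high-risk, which has a lower base rate.

Yes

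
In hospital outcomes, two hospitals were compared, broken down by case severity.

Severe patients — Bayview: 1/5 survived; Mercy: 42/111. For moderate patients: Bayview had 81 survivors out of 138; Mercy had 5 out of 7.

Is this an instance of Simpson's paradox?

Severe: Bayview 1/5 = 20.0%, Mercy 42/111 = 37.8% → Mercy
Moderate: Bayview 81/138 = 58.7%, Mercy 5/7 = 71.4% → Mercy
Overall: Bayview 82/143 = 57.3%, Mercy 47/118 = 39.8% → Bayview
Mercy wins each case group but Bayview wins overall — the comparison reverses. Mercy's patients skew toward severe, which has a lower base rate.

Yes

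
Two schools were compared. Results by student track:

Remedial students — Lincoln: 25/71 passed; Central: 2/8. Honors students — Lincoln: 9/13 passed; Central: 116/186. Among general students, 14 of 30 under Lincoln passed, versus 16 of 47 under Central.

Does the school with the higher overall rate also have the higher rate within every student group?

No

Remedial: Lincoln 25/71 = 35.2%, Central 2/8 = 25.0% → Lincoln
Honors: Lincoln 9/13 = 69.2%, Central 116/186 = 62.4% → Lincoln
General: Lincoln 14/30 = 46.7%, Central 16/47 = 34.0% → Lincoln
Overall: Lincoln 48/114 = 42.1%, Central 134/241 = 55.6% → Central
Lincoln wins each student group but Central wins overall — the comparison reverses. Lincoln's students skew toward remedial, which has a lower base rate.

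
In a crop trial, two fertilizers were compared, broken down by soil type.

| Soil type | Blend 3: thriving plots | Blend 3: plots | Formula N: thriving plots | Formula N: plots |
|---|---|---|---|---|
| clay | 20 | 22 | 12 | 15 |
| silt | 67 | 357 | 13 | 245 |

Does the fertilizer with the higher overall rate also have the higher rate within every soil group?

Yes

Clay: Blend 3 20/22 = 90.9%, Formula N 12/15 = 80.0% → Blend 3
Silt: Blend 3 67/357 = 18.8%, Formula N 13/245 = 5.3% → Blend 3
Overall: Blend 3 87/379 = 23.0%, Formula N 25/260 = 9.6% → Blend 3
Blend 3 wins overall and in every soil group — no reversal.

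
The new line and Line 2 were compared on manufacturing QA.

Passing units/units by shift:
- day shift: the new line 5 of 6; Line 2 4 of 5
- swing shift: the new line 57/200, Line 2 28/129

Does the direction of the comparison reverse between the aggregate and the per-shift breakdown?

No

Day shift: the new line 5/6 = 83.3%, Line 2 4/5 = 80.0% → the new line
Swing shift: the new line 57/200 = 28.5%, Line 2 28/129 = 21.7% → the new line
Overall: the new line 62/206 = 30.1%, Line 2 32/134 = 23.9% → the new line
The new line wins overall and in every shift group — no reversal.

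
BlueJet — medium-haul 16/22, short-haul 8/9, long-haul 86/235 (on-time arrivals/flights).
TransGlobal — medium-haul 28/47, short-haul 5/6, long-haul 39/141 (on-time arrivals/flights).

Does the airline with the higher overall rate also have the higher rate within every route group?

Yes

Medium-haul: BlueJet 16/22 = 72.7%, TransGlobal 28/47 = 59.6% → BlueJet
Short-haul: BlueJet 8/9 = 88.9%, TransGlobal 5/6 = 83.3% → BlueJet
Long-haul: BlueJet 86/235 = 36.6%, TransGlobal 39/141 = 27.7% → BlueJet
Overall: BlueJet 110/266 = 41.4%, TransGlobal 72/194 = 37.1% → BlueJet
BlueJet wins overall and in every route group — no reversal.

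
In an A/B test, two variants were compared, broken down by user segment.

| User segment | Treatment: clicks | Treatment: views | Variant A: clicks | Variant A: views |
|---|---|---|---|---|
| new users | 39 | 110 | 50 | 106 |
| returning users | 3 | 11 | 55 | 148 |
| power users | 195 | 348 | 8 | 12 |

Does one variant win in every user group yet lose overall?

New users: Treatment 39/110 = 35.5%, Variant A 50/106 = 47.2% → Variant A
Returning users: Treatment 3/11 = 27.3%, Variant A 55/148 = 37.2% → Variant A
Power users: Treatment 195/348 = 56.0%, Variant A 8/12 = 66.7% → Variant A
Overall: Treatment 237/469 = 50.5%, Variant A 113/266 = 42.5% → Treatment
Variant A wins each user group but Treatment wins overall — the comparison reverses. Variant A's views skew toward returning users, which has a lower base rate.

Yes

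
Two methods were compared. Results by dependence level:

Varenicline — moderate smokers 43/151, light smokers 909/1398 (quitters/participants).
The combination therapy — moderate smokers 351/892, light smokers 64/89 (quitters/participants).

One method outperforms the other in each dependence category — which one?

Moderate smokers: varenicline 43/151 = 28.5%, the combination therapy 351/892 = 39.3% → the combination therapy
Light smokers: varenicline 909/1398 = 65.0%, the combination therapy 64/89 = 71.9% → the combination therapy
The combination therapy has the higher rate in both groups.

the combination therapy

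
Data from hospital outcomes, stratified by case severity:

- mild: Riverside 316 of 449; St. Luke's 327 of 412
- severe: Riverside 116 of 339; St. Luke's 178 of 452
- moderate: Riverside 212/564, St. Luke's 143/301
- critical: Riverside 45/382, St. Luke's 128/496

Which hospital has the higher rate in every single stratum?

Mild: Riverside 316/449 = 70.4%, St. Luke's 327/412 = 79.4% → St. Luke's
Severe: Riverside 116/339 = 34.2%, St. Luke's 178/452 = 39.4% → St. Luke's
Moderate: Riverside 212/564 = 37.6%, St. Luke's 143/301 = 47.5% → St. Luke's
Critical: Riverside 45/382 = 11.8%, St. Luke's 128/496 = 25.8% → St. Luke's
St. Luke's has the higher rate in all 4 groups.

St. Luke's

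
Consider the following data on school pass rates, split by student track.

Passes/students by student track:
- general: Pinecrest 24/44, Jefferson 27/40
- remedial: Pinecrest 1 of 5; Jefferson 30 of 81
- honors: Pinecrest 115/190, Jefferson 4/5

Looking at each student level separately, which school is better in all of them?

Jefferson

General: Pinecrest 24/44 = 54.5%, Jefferson 27/40 = 67.5% → Jefferson
Remedial: Pinecrest 1/5 = 20.0%, Jefferson 30/81 = 37.0% → Jefferson
Honors: Pinecrest 115/190 = 60.5%, Jefferson 4/5 = 80.0% → Jefferson
Jefferson has the higher rate in all 3 groups.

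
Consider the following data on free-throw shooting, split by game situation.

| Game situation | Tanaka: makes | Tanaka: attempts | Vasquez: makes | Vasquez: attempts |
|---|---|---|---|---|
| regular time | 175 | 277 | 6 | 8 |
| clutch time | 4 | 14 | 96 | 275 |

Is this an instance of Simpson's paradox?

Regular time: Tanaka 175/277 = 63.2%, Vasquez 6/8 = 75.0% → Vasquez
Clutch time: Tanaka 4/14 = 28.6%, Vasquez 96/275 = 34.9% → Vasquez
Overall: Tanaka 179/291 = 61.5%, Vasquez 102/283 = 36.0% → Tanaka
Vasquez wins each game group but Tanaka wins overall — the comparison reverses. Vasquez's attempts skew toward clutch time, which has a lower base rate.

Yes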